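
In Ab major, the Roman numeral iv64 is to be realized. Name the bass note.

Ab

iv in Ab major has root Db; the chord is Db-Fb-Ab.
The figure 64 means second inversion — the fifth is in the bass.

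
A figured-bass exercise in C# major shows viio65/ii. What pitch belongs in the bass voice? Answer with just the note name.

E#

The applied chord viio65/ii is rooted on C##: C##-E#-G#-B.
The figure 65 means first inversion — the third is in the bass.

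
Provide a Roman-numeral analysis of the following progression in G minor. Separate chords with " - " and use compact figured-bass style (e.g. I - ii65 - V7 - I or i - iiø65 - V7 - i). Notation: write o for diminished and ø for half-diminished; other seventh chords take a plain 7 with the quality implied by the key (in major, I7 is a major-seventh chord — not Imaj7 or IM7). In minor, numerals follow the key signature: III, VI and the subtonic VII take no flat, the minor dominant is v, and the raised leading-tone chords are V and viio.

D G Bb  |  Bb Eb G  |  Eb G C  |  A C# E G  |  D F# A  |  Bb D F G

i64 - VI64 - iv6 - V7/V - V - i65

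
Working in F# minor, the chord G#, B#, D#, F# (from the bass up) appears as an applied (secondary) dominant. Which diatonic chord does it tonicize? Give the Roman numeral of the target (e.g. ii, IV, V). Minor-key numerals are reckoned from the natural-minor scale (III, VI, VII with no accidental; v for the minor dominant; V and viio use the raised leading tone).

V

The chord is a dominant seventh chord on G#.
A dominant resolves down a perfect fifth: G# → C#. In F# minor, C# is scale degree 5, i.e. V.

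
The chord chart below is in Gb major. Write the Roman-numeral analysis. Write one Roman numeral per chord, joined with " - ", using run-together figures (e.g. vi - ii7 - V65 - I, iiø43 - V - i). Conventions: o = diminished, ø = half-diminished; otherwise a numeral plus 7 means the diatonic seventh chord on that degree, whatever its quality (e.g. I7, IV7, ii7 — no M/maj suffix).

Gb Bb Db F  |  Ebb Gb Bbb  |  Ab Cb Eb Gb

I7 - bVI - ii7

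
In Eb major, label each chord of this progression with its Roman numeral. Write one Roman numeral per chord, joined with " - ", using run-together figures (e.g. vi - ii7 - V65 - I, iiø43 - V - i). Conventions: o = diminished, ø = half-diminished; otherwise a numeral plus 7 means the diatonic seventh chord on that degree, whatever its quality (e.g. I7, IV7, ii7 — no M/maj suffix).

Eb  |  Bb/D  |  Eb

Eb has root Eb, degree 1 in Eb major, so I.
Bb/D has root Bb, degree 5 in Eb major, so V6.
Eb: root Eb is the tonic; major triad there is I.

I - V6 - I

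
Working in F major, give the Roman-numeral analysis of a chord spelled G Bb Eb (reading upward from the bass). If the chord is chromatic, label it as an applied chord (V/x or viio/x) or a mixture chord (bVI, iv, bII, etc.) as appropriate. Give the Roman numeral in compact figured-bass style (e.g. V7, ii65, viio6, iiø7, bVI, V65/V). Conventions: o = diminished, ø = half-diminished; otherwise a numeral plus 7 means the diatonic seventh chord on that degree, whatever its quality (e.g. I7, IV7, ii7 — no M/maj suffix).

Stacked in thirds the chord is Eb-G-Bb: a major triad on Eb.
Eb is the lowered seventh degree of F major (diatonic 7 would be E). This is a major triad on the lowered seventh degree (the subtonic), borrowed from the parallel minor.
With G in the bass the chord is in first inversion, so the figured bass is 6.

bVII6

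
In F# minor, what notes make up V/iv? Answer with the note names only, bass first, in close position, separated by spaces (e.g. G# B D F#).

F# A# C#

V/iv is a secondary dominant — the dominant triad of iv. iv in F# minor is B, so the applied chord's root is F#, a perfect fifth above.
Building a major triad on F# gives F#-A#-C#.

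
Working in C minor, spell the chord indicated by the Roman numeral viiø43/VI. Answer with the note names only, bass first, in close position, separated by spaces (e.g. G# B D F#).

Db F G Bb

The slash marks an applied leading-tone chord: viio of VI. In C minor, VI is Ab, so the leading tone to it is G, a half step below.
Building a half-diminished seventh chord on G gives G-Bb-Db-F.
With the 43 figure the chord is in second inversion; from the bass Db upward in close position it reads Db-F-G-Bb.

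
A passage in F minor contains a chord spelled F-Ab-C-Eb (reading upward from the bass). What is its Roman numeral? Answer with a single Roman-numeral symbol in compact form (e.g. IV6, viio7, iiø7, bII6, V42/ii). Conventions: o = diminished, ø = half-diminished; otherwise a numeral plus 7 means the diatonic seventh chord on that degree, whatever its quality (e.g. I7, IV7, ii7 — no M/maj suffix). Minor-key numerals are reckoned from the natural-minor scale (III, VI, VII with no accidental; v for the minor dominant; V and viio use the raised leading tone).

i7

The pitches F-Ab-C-Eb form a minor seventh chord rooted on F.
F is scale degree 1 in F minor, and a minor seventh chord on that degree is written i7.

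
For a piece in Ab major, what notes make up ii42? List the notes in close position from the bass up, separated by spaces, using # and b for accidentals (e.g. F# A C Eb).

Ab Bb Db F

In Ab major, scale degree 2 is Bb, and the diatonic chord built there is a minor seventh chord.
Stacking thirds from Bb gives Bb-Db-F-Ab.
With the 42 figure the chord is in third inversion; from the bass Ab upward in close position it reads Ab-Bb-Db-F.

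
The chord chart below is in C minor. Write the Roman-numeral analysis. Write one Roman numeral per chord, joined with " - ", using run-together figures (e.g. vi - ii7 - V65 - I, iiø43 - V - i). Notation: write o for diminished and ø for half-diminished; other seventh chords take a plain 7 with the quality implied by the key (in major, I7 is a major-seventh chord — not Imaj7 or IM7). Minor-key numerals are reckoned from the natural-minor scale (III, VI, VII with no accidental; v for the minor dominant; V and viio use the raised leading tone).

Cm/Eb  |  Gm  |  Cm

i6 - v - i

Cm/Eb: root C is the tonic; minor triad there is i6.
Gm: minor triad on G = scale degree 5 → v.
Cm has root C, degree 1 in C minor, so i.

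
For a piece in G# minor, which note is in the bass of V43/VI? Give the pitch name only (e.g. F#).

F#

The applied chord V43/VI is rooted on B: B-D#-F#-A.
The figure 43 means second inversion — the fifth is in the bass.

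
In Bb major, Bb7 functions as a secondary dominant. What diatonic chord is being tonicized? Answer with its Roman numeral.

The chord is a dominant seventh chord on Bb.
A dominant resolves down a perfect fifth: Bb → Eb. In Bb major, Eb is scale degree 4, i.e. IV.

IV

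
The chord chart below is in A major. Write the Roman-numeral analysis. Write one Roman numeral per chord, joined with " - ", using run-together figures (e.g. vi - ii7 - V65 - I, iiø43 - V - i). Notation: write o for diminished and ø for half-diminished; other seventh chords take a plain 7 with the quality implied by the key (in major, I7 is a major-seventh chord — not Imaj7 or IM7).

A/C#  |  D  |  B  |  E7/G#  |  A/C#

I6 - IV - V/V - V65 - I6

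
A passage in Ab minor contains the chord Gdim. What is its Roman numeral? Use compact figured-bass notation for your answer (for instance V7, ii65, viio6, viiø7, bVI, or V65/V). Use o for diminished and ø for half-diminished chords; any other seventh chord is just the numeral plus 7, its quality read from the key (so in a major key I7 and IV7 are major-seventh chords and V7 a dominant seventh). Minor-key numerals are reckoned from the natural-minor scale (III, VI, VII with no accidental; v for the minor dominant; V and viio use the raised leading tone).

viio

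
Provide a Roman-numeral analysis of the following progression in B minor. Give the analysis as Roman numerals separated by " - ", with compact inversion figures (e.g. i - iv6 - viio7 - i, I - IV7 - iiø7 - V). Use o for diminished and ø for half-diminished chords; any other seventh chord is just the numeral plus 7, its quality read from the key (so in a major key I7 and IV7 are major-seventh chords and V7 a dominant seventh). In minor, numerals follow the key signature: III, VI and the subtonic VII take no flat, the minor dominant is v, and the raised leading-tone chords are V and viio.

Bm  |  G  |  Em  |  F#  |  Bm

i - VI - iv - V - i

Bm has root B, degree 1 in B minor, so i.
G: major triad on G = scale degree 6 → VI.
Em has root E, degree 4 in B minor, so iv.
F#: root F# is the dominant; major triad there is V.
Bm: root B is the tonic; minor triad there is i.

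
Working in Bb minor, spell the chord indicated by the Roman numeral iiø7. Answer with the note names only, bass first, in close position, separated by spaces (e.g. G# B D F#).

In Bb minor, the second degree is C, and the diatonic chord built there is a half-diminished seventh chord.
That chord is spelled C-Eb-Gb-Bb.

C Eb Gb Bb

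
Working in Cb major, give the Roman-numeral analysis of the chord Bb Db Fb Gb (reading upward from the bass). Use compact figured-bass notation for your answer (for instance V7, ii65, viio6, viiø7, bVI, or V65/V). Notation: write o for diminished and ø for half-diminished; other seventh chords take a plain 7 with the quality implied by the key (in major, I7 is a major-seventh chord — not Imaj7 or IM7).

V65

Stacked in thirds the chord is Gb-Bb-Db-Fb: a dominant seventh chord on Gb.
In Cb major, Gb is the dominant; the diatonic dominant seventh chord there is V7.
With Bb in the bass the chord is in first inversion, so the figured bass is 65.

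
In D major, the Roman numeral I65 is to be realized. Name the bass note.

F#

I in D major has root D; the chord is D-F#-A-C#.
The figure 65 means first inversion — the third is in the bass.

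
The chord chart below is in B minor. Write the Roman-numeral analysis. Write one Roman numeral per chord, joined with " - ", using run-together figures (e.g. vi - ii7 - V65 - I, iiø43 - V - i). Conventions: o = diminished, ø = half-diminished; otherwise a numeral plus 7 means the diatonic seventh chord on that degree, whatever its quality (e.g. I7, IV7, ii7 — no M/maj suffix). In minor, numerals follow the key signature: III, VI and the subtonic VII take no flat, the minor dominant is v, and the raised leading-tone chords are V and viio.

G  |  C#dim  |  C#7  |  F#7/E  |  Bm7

G: root G is the submediant; major triad there is VI.
C#dim has root C#, degree 2 in B minor, so iio.
C#7: chromatic; C# is V of V, so V7/V.
F#7/E: dominant seventh chord on F# = scale degree 5 → V42.
Bm7 has root B, degree 1 in B minor, so i7.

VI - iio - V7/V - V42 - i7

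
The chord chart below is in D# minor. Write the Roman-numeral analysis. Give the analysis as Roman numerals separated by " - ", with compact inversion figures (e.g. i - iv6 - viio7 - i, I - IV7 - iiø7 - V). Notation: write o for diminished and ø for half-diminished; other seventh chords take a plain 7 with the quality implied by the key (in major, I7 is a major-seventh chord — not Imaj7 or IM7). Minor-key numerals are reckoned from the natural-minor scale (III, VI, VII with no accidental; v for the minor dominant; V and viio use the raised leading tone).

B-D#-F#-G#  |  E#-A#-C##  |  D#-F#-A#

iv65 - V64 - i

B-D#-F#-G#: minor seventh chord on G# = scale degree 4 → iv65.
E#-A#-C## has root A#, degree 5 in D# minor, so V64.
D#-F#-A#: minor triad on D# = scale degree 1 → i.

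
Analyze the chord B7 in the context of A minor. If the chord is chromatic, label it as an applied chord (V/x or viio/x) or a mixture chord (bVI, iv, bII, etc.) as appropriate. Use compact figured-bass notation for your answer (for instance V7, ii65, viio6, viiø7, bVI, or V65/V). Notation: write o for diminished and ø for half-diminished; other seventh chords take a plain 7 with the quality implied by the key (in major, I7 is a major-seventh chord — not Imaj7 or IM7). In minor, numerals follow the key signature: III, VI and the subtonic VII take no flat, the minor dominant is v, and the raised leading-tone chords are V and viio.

V7/V

Stacked in thirds the chord is B-D#-F#-A: a dominant seventh chord on B.
B is not a diatonic chord root with this quality in A minor, but it lies a perfect fifth above E (V), so the chord functions as an applied dominant of V.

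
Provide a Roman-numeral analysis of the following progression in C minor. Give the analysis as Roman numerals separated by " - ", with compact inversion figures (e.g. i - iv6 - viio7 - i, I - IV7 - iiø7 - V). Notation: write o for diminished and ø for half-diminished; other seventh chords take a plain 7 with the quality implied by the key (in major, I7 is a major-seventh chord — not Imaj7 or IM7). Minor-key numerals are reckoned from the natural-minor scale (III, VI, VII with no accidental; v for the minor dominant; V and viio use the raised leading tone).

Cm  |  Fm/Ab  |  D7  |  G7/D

Cm has root C, degree 1 in C minor, so i.
Fm/Ab: root F is the subdominant; minor triad there is iv6.
D7 is the secondary dominant of V (dominant seventh chord on D): V7/V.
G7/D: root G is the dominant; dominant seventh chord there is V43.

i - iv6 - V7/V - V43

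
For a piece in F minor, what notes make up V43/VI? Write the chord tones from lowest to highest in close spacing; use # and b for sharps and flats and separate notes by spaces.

V43/VI is a secondary dominant — the dominant seventh of VI. VI in F minor is Db, so the applied chord's root is Ab, a perfect fifth above.
Building a dominant seventh chord on Ab gives Ab-C-Eb-Gb.
With the 43 figure the chord is in second inversion; from the bass Eb upward in close position it reads Eb-Gb-Ab-C.

Eb Gb Ab C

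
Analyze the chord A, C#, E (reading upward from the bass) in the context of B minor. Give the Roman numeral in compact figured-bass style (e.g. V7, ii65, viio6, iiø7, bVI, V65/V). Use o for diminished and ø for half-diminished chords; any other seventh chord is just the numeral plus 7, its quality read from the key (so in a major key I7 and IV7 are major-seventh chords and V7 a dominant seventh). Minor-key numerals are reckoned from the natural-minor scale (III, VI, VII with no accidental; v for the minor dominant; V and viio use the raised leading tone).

VII

Stacked in thirds the chord is A-C#-E: a major triad on A.
A is scale degree 7 in B minor, and a major triad on that degree is written VII.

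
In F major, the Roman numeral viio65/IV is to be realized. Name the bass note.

The applied chord viio65/IV is rooted on A: A-C-Eb-Gb.
The figure 65 means first inversion — the third is in the bass.

C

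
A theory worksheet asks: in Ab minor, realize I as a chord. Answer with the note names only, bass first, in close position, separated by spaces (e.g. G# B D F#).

Ab C Eb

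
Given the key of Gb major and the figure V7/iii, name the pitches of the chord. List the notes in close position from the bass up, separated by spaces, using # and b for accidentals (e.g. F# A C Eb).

V7/iii is a secondary dominant — the dominant seventh of iii. iii in Gb major is Bb, so the applied chord's root is F, a perfect fifth above.
Building a dominant seventh chord on F gives F-A-C-Eb.

F A C Eb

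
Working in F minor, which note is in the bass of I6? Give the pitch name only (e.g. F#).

A

I in F minor has root F; the chord is F-A-C.
The figure 6 means first inversion — the third is in the bass.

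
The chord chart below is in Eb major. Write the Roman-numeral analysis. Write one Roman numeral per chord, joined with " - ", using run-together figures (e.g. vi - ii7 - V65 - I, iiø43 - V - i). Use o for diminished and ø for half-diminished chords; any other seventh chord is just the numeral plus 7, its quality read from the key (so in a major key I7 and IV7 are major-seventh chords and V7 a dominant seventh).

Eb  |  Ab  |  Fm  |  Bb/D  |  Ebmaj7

I - IV - ii - V6 - I7

Eb has root Eb, degree 1 in Eb major, so I.
Ab has root Ab, degree 4 in Eb major, so IV.
Fm: minor triad on F = scale degree 2 → ii.
Bb/D has root Bb, degree 5 in Eb major, so V6.
Ebmaj7 has root Eb, degree 1 in Eb major, so I7.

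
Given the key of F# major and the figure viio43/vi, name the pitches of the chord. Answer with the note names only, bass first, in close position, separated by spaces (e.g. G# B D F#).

viio43/vi is a secondary leading-tone chord. The target vi is D# in F# major; the applied chord is rooted a semitone below, on C##.
Building a fully diminished seventh chord on C## gives C##-E#-G#-B.
With the 43 figure the chord is in second inversion; from the bass G# upward in close position it reads G#-B-C##-E#.

G# B C## E#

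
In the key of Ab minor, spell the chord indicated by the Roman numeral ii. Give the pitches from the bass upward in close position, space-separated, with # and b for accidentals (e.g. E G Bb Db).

Bb Db F

ii is the minor supertonic, borrowed from the parallel major (the Dorian ii). In Ab minor that root is Bb.
So the chord is Bb-Db-F.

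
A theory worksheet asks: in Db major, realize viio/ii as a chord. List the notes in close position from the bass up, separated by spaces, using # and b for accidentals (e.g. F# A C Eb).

viio/ii is a secondary leading-tone chord. The target ii is Eb in Db major; the applied chord is rooted a semitone below, on D.
Building a diminished triad on D gives D-F-Ab.

D F Ab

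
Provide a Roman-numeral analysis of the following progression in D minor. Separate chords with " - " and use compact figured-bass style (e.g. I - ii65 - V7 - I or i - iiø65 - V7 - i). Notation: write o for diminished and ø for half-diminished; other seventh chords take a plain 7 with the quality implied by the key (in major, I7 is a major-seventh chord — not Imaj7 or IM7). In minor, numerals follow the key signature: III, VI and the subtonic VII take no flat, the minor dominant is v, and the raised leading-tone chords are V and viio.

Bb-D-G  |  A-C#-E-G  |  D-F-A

iv6 - V7 - i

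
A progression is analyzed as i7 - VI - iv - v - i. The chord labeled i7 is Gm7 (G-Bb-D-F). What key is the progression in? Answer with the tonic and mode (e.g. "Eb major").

G minor

i7 is given as G-Bb-D-F — a minor seventh chord with root G.
If G is scale degree 1 and the mode makes that degree carry a minor seventh chord, the tonic is G and the mode is minor.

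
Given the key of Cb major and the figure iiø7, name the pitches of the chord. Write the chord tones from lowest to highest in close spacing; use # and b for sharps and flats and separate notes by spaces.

Db Fb Abb Cb

iiø7 is the half-diminished supertonic seventh, borrowed from the parallel minor. In Cb major that root is Db.
So the chord is Db-Fb-Abb-Cb.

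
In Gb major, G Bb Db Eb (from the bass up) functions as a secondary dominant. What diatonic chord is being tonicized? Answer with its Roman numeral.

ii

The chord is a dominant seventh chord on Eb.
A dominant resolves down a perfect fifth: Eb → Ab. In Gb major, Ab is scale degree 2, i.e. ii.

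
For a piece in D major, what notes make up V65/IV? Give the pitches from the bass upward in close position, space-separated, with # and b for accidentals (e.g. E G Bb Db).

The slash means an applied dominant: we want the dominant of IV. In D major, IV is G major, and its dominant is built on D.
Building a dominant seventh chord on D gives D-F#-A-C.
The figured bass 65 indicates first inversion, placing the third (F#) in the bass: F#-A-C-D.

F# A C D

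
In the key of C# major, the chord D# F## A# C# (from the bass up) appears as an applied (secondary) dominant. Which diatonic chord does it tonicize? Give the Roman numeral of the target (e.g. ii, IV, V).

The chord is a dominant seventh chord on D#.
A dominant resolves down a perfect fifth: D# → G#. In C# major, G# is scale degree 5, i.e. V.

V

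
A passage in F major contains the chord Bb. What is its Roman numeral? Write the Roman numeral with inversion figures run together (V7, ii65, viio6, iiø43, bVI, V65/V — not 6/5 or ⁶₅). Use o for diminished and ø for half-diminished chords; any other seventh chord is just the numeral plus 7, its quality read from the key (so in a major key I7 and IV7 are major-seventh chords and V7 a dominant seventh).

IV

The pitches Bb-D-F form a major triad rooted on Bb.
Bb is scale degree 4 in F major, and a major triad on that degree is written IV.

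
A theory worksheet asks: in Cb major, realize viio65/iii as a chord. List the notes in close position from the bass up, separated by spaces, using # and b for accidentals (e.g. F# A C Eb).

viio65/iii is a secondary leading-tone chord. The target iii is Eb in Cb major; the applied chord is rooted a semitone below, on D.
Building a fully diminished seventh chord on D gives D-F-Ab-Cb.
With the 65 figure the chord is in first inversion; from the bass F upward in close position it reads F-Ab-Cb-D.

F Ab Cb D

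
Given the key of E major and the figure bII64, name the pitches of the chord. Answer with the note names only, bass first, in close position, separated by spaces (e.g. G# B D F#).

Scale degree 2 in E major is F#; lowering it a half step gives F. bII64 is the Neapolitan chord — a major triad on the lowered second degree.
So the chord is F-A-C, a major triad.
With the 64 figure the chord is in second inversion; from the bass C upward in close position it reads C-F-A.

C F A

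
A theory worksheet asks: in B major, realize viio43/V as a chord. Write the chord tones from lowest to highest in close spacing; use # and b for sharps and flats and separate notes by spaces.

B D E# G#

The slash marks an applied leading-tone chord: viio of V. In B major, V is F#, so the leading tone to it is E#, a half step below.
Building a fully diminished seventh chord on E# gives E#-G#-B-D.
The figured bass 43 indicates second inversion, placing the fifth (B) in the bass: B-D-E#-G#.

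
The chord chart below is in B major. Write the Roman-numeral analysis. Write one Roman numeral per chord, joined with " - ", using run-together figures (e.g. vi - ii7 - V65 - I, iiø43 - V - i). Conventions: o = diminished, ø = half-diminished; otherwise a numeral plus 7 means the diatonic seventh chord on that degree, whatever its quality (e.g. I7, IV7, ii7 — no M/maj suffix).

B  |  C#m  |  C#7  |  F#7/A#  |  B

B: major triad on B = scale degree 1 → I.
C#m has root C#, degree 2 in B major, so ii.
C#7: a dominant seventh chord on C#, the applied dominant of V → V7/V.
F#7/A# has root F#, degree 5 in B major, so V65.
B has root B, degree 1 in B major, so I.

I - ii - V7/V - V65 - I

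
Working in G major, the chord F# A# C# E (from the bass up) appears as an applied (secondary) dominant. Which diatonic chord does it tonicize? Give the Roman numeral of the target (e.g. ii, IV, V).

iii

The chord is a dominant seventh chord on F#.
A dominant resolves down a perfect fifth: F# → B. In G major, B is scale degree 3, i.e. iii.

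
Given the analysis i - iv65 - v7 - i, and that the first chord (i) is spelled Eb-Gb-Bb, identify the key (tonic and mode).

The anchor chord is a minor triad on Eb, labeled i.
If Eb is scale degree 1 and the mode makes that degree carry a minor triad, the tonic is Eb and the mode is minor.

Eb minor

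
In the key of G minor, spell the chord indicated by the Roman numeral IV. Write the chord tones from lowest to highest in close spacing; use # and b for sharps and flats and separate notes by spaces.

C E G

IV is the major subdominant, borrowed from the parallel major. In G minor that root is C.
So the chord is C-E-G, a major triad.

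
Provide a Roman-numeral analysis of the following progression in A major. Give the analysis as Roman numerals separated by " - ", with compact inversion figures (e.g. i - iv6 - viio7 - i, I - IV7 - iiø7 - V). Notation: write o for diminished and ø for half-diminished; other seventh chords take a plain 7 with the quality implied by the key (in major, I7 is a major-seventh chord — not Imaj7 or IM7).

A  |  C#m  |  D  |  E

A has root A, degree 1 in A major, so I.
C#m: root C# is the mediant; minor triad there is iii.
D: root D is the subdominant; major triad there is IV.
E has root E, degree 5 in A major, so V.

I - iii - IV - V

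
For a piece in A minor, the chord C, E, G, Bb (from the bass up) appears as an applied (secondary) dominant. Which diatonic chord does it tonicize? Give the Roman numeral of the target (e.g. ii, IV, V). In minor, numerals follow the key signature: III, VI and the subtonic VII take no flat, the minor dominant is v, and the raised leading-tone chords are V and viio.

VI

The chord is a dominant seventh chord on C.
A dominant resolves down a perfect fifth: C → F. In A minor, F is scale degree 6, i.e. VI.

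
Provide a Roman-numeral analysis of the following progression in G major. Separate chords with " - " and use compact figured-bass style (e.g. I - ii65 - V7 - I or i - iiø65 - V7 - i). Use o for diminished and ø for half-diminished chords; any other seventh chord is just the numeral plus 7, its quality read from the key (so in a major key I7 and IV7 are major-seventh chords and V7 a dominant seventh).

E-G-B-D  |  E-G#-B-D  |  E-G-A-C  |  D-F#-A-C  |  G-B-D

vi7 - V7/ii - ii43 - V7 - I

E-G-B-D has root E, degree 6 in G major, so vi7.
E-G#-B-D: chromatic; E is V of ii, so V7/ii.
E-G-A-C: root A is the supertonic; minor seventh chord there is ii43.
D-F#-A-C: root D is the dominant; dominant seventh chord there is V7.
G-B-D has root G, degree 1 in G major, so I.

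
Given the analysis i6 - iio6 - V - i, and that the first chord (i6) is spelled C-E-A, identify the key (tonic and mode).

i6 is given as C-E-A — a minor triad with root A.
If A is scale degree 1 and the mode makes that degree carry a minor triad, the tonic is A and the mode is minor.

A minor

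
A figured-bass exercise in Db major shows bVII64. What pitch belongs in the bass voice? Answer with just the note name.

bVII in Db major has root Cb; the chord is Cb-Eb-Gb.
The figure 64 means second inversion — the fifth is in the bass.

Gb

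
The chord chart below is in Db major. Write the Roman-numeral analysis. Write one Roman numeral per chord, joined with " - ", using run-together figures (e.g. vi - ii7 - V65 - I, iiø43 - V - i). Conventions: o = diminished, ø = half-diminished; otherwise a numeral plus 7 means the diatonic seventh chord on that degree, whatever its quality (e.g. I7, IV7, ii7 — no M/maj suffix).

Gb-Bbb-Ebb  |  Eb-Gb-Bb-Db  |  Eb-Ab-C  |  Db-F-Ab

Gb-Bbb-Ebb: Ebb with this quality isn't in the key; a major triad on b2 is the Neapolitan sixth, bII6 (third, Gb, in the bass — hence the 6).
Eb-Gb-Bb-Db: minor seventh chord on Eb = scale degree 2 → ii7.
Eb-Ab-C has root Ab, degree 5 in Db major, so V64.
Db-F-Ab: major triad on Db = scale degree 1 → I.

bII6 - ii7 - V64 - I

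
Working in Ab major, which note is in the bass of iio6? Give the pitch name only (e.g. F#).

Db

iio in Ab major has root Bb; the chord is Bb-Db-Fb.
The figure 6 means first inversion — the third is in the bass.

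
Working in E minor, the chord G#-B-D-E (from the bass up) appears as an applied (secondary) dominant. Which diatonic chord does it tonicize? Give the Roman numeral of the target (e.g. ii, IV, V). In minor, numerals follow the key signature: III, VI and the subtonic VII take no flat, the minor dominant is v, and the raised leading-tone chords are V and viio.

iv

The chord is a dominant seventh chord on E.
A dominant resolves down a perfect fifth: E → A. In E minor, A is scale degree 4, i.e. iv.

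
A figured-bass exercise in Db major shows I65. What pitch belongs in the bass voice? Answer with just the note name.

F

I in Db major has root Db; the chord is Db-F-Ab-C.
The figure 65 means first inversion — the third is in the bass.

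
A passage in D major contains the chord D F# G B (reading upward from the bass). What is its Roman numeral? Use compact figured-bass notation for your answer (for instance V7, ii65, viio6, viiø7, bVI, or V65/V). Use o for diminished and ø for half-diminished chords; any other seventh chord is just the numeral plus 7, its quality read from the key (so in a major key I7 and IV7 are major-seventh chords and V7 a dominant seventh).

IV43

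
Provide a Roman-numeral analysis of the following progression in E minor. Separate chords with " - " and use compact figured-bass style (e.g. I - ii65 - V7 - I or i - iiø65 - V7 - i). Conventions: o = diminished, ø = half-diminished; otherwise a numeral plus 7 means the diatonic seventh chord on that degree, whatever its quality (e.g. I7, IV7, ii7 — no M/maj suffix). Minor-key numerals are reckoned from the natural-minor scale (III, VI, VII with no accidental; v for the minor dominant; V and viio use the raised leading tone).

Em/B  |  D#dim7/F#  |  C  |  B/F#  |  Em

Em/B has root E, degree 1 in E minor, so i64.
D#dim7/F#: fully diminished seventh chord on D# = scale degree 7 → viio65.
C: root C is the submediant; major triad there is VI.
B/F#: major triad on B = scale degree 5 → V64.
Em: root E is the tonic; minor triad there is i.

i64 - viio65 - VI - V64 - i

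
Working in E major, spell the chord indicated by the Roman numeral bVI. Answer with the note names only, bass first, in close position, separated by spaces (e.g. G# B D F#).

C E G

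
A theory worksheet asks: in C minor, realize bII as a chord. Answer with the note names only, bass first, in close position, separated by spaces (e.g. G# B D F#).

Db F Ab

Scale degree 2 in C minor is D; lowering it a half step gives Db. bII is the Neapolitan chord — a major triad on the lowered second degree.
So the chord is Db-F-Ab, a major triad.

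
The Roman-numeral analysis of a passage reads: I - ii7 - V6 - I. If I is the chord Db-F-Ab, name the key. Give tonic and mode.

The anchor chord is a major triad on Db, labeled I.
If Db is scale degree 1 and the mode makes that degree carry a major triad, the tonic is Db and the mode is major.

Db major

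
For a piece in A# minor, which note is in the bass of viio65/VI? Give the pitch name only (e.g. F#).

G#

The applied chord viio65/VI is rooted on E#: E#-G#-B-D.
The figure 65 means first inversion — the third is in the bass.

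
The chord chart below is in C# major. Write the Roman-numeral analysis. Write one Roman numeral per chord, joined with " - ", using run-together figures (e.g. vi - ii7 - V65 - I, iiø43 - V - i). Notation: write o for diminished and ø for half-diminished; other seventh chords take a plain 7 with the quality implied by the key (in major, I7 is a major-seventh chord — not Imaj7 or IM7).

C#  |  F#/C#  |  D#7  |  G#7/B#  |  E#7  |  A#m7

I - IV64 - V7/V - V65 - V7/vi - vi7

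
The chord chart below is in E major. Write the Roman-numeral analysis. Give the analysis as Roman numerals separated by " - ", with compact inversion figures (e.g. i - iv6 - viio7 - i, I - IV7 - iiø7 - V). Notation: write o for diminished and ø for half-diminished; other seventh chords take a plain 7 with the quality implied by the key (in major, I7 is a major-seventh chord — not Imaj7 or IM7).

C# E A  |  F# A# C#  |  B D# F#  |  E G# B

C#-E-A has root A, degree 4 in E major, so IV6.
F#-A#-C#: chromatic; F# is V of V, so V/V.
B-D#-F# has root B, degree 5 in E major, so V.
E-G#-B: major triad on E = scale degree 1 → I.

IV6 - V/V - V - I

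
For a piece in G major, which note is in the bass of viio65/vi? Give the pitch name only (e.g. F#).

F#

The applied chord viio65/vi is rooted on D#: D#-F#-A-C.
The figure 65 means first inversion — the third is in the bass.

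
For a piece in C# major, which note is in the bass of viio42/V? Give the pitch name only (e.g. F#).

The applied chord viio42/V is rooted on F##: F##-A#-C#-E.
The figure 42 means third inversion — the seventh is in the bass.

E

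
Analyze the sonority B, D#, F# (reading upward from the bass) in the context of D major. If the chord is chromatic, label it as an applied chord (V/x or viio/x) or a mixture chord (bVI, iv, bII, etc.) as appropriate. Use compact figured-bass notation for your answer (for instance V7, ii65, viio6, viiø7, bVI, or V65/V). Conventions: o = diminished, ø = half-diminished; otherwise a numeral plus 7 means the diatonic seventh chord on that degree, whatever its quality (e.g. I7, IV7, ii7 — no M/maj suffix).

Stacked in thirds the chord is B-D#-F#: a major triad on B.
B is not a diatonic chord root with this quality in D major, but it lies a perfect fifth above E (ii), so the chord functions as an applied dominant of ii.

V/ii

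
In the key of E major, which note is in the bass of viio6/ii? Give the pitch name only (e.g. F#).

G#

The applied chord viio6/ii is rooted on E#: E#-G#-B.
The figure 6 means first inversion — the third is in the bass.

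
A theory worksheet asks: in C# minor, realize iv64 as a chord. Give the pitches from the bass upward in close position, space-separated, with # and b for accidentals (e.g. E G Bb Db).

The numeral's case and figure indicate a minor triad. In C# minor its root, the fourth degree, is F#.
Stacking thirds from F# gives F#-A-C#.
With the 64 figure the chord is in second inversion; from the bass C# upward in close position it reads C#-F#-A.

C# F# A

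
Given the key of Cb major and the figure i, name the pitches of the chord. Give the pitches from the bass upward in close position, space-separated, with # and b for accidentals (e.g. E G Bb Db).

Scale degree 1 in Cb major is Cb; here the chord built on it is altered to a minor triad. i is the minor tonic, borrowed from the parallel minor.
So the chord is Cb-Ebb-Gb, a minor triad.

Cb Ebb Gb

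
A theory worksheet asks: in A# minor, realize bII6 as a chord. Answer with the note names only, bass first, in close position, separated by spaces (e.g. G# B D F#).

D# F# B

Scale degree 2 in A# minor is B#; lowering it a half step gives B. bII6 is the Neapolitan sixth — a major triad on the lowered second degree, here in its customary first inversion.
So the chord is B-D#-F#.
The figured bass 6 indicates first inversion, placing the third (D#) in the bass: D#-F#-B.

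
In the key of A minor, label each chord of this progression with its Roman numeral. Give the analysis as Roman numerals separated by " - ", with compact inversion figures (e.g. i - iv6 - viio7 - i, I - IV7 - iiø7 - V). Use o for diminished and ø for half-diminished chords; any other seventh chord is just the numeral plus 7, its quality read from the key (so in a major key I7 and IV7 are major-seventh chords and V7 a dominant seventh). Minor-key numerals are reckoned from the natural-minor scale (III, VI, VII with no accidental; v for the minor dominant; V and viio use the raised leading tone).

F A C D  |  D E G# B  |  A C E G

iv65 - V42 - i7

F-A-C-D: minor seventh chord on D = scale degree 4 → iv65.
D-E-G#-B has root E, degree 5 in A minor, so V42.
A-C-E-G: minor seventh chord on A = scale degree 1 → i7.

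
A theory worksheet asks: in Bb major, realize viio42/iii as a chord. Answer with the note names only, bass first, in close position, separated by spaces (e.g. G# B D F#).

Bb C# E G

viio42/iii is a secondary leading-tone chord. The target iii is D in Bb major; the applied chord is rooted a semitone below, on C#.
Building a fully diminished seventh chord on C# gives C#-E-G-Bb.
With the 42 figure the chord is in third inversion; from the bass Bb upward in close position it reads Bb-C#-E-G.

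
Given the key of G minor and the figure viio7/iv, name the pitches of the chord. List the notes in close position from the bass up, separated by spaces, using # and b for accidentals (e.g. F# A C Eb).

B D F Ab

The slash marks an applied leading-tone chord: viio of iv. In G minor, iv is C, so the leading tone to it is B, a half step below.
Building a fully diminished seventh chord on B gives B-D-F-Ab.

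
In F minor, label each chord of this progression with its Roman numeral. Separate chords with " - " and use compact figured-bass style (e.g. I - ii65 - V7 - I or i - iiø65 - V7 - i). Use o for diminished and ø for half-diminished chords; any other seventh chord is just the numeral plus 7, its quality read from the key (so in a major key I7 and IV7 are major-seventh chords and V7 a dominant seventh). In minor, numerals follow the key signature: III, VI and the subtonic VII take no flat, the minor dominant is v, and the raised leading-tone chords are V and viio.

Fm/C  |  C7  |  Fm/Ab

Fm/C: minor triad on F = scale degree 1 → i64.
C7 has root C, degree 5 in F minor, so V7.
Fm/Ab: minor triad on F = scale degree 1 → i6.

i64 - V7 - i6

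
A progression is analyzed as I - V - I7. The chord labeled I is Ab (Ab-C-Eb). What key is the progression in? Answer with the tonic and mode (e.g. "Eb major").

The chord Ab is a major triad rooted on Ab; its label is I.
If Ab is scale degree 1 and the mode makes that degree carry a major triad, the tonic is Ab and the mode is major.

Ab major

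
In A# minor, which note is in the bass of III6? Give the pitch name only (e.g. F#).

E#

III in A# minor has root C#; the chord is C#-E#-G#.
The figure 6 means first inversion — the third is in the bass.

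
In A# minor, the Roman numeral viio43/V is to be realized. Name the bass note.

A#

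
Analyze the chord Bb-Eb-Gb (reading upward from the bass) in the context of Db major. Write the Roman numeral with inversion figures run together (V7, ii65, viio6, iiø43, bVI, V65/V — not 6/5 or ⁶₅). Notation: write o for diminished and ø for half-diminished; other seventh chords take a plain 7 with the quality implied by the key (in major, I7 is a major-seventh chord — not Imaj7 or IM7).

ii64

Stacked in thirds the chord is Eb-Gb-Bb: a minor triad on Eb.
In Db major, Eb is the supertonic; the diatonic minor triad there is ii.
With Bb in the bass the chord is in second inversion, so the figured bass is 64.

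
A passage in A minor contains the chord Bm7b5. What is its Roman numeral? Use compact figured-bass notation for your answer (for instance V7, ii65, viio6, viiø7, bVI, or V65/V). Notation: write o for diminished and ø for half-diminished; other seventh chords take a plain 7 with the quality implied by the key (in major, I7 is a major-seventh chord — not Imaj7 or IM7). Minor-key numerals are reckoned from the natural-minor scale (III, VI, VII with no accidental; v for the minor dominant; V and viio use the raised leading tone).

iiø7

Stacked in thirds the chord is B-D-F-A: a half-diminished seventh chord on B.
B is scale degree 2 in A minor, and a half-diminished seventh chord on that degree is written iiø7.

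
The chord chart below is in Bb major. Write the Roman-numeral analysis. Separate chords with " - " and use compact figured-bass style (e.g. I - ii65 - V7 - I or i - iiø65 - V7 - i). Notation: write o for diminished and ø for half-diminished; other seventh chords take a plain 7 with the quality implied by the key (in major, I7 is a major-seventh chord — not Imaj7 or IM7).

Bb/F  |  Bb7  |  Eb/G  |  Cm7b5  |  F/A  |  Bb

I64 - V7/IV - IV6 - iiø7 - V6 - I

Bb/F has root Bb, degree 1 in Bb major, so I64.
Bb7 is the secondary dominant of IV (dominant seventh chord on Bb): V7/IV.
Eb/G has root Eb, degree 4 in Bb major, so IV6.
Cm7b5 is non-diatonic — iiø7, a mixture chord from Bb minor.
F/A: root F is the dominant; major triad there is V6.
Bb: major triad on Bb = scale degree 1 → I.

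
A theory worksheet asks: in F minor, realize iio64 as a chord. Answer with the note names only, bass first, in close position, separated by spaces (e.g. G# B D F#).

In F minor, the second degree is G, and the diatonic chord built there is a diminished triad.
Stacking thirds from G gives G-Bb-Db.
The figured bass 64 indicates second inversion, placing the fifth (Db) in the bass: Db-G-Bb.

Db G Bb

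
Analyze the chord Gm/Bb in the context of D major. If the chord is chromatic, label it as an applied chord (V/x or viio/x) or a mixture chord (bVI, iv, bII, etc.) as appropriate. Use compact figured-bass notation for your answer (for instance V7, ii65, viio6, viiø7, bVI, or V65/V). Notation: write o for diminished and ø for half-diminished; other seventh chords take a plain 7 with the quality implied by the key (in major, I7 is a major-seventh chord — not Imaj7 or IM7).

The pitches G-Bb-D form a minor triad rooted on G.
G is the fourth degree of D major. This is the minor subdominant, borrowed from the parallel minor.
With Bb in the bass the chord is in first inversion, so the figured bass is 6.

iv6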